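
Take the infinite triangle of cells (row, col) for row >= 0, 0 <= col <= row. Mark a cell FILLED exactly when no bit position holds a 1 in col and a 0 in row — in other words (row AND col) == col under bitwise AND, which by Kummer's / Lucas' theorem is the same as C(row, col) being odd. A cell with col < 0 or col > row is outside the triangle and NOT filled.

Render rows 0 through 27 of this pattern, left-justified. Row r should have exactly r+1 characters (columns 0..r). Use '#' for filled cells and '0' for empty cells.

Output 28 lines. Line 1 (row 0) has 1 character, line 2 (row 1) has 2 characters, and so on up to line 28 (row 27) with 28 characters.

r0=0: #
r1=1: ##
r2=10: #0#
r3=11: ####
r4=100: #000#
r5=101: ##00##
r6=110: #0#0#0#
r7=111: ########
r8=1000: #0000000#
r9=1001: ##000000##
r10=1010: #0#00000#0#
r11=1011: ####0000####
r12=1100: #000#000#000#
r13=1101: ##00##00##00##
r14=1110: #0#0#0#0#0#0#0#
r15=1111: ################
r16=10000: #000000000000000#
r17=10001: ##00000000000000##
r18=10010: #0#0000000000000#0#
r19=10011: ####000000000000####
r20=10100: #000#00000000000#000#
r21=10101: ##00##0000000000##00##
r22=10110: #0#0#0#000000000#0#0#0#
r23=10111: ########00000000########
r24=11000: #0000000#0000000#0000000#
r25=11001: ##000000##000000##000000##
r26=11010: #0#00000#0#00000#0#00000#0#
r27=11011: ####0000####0000####0000####

Answer: #
##
#0#
####
#000#
##00##
#0#0#0#
########
#0000000#
##000000##
#0#00000#0#
####0000####
#000#000#000#
##00##00##00##
#0#0#0#0#0#0#0#
################
#000000000000000#
##00000000000000##
#0#0000000000000#0#
####000000000000####
#000#00000000000#000#
##00##0000000000##00##
#0#0#0#000000000#0#0#0#
########00000000########
#0000000#0000000#0000000#
##000000##000000##000000##
#0#00000#0#00000#0#00000#0#
####0000####0000####0000####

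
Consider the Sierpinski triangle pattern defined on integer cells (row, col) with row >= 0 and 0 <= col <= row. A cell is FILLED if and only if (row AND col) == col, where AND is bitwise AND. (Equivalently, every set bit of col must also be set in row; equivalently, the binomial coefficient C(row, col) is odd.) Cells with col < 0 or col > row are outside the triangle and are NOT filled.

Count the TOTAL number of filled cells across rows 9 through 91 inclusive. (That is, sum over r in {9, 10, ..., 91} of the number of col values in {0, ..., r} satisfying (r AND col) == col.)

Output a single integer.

Answer: 1042

Derivation:
r9=1001 pc2: +4 =4
r10=1010 pc2: +4 =8
r11=1011 pc3: +8 =16
r12=1100 pc2: +4 =20
r13=1101 pc3: +8 =28
r14=1110 pc3: +8 =36
r15=1111 pc4: +16 =52
r16=10000 pc1: +2 =54
r17=10001 pc2: +4 =58
r18=10010 pc2: +4 =62
r19=10011 pc3: +8 =70
r20=10100 pc2: +4 =74
r21=10101 pc3: +8 =82
r22=10110 pc3: +8 =90
r23=10111 pc4: +16 =106
r24=11000 pc2: +4 =110
r25=11001 pc3: +8 =118
r26=11010 pc3: +8 =126
r27=11011 pc4: +16 =142
r28=11100 pc3: +8 =150
r29=11101 pc4: +16 =166
r30=11110 pc4: +16 =182
r31=11111 pc5: +32 =214
r32=100000 pc1: +2 =216
r33=100001 pc2: +4 =220
r34=100010 pc2: +4 =224
r35=100011 pc3: +8 =232
r36=100100 pc2: +4 =236
r37=100101 pc3: +8 =244
r38=100110 pc3: +8 =252
r39=100111 pc4: +16 =268
r40=101000 pc2: +4 =272
r41=101001 pc3: +8 =280
r42=101010 pc3: +8 =288
r43=101011 pc4: +16 =304
r44=101100 pc3: +8 =312
r45=101101 pc4: +16 =328
r46=101110 pc4: +16 =344
r47=101111 pc5: +32 =376
r48=110000 pc2: +4 =380
r49=110001 pc3: +8 =388
r50=110010 pc3: +8 =396
r51=110011 pc4: +16 =412
r52=110100 pc3: +8 =420
r53=110101 pc4: +16 =436
r54=110110 pc4: +16 =452
r55=110111 pc5: +32 =484
r56=111000 pc3: +8 =492
r57=111001 pc4: +16 =508
r58=111010 pc4: +16 =524
r59=111011 pc5: +32 =556
r60=111100 pc4: +16 =572
r61=111101 pc5: +32 =604
r62=111110 pc5: +32 =636
r63=111111 pc6: +64 =700
r64=1000000 pc1: +2 =702
r65=1000001 pc2: +4 =706
r66=1000010 pc2: +4 =710
r67=1000011 pc3: +8 =718
r68=1000100 pc2: +4 =722
r69=1000101 pc3: +8 =730
r70=1000110 pc3: +8 =738
r71=1000111 pc4: +16 =754
r72=1001000 pc2: +4 =758
r73=1001001 pc3: +8 =766
r74=1001010 pc3: +8 =774
r75=1001011 pc4: +16 =790
r76=1001100 pc3: +8 =798
r77=1001101 pc4: +16 =814
r78=1001110 pc4: +16 =830
r79=1001111 pc5: +32 =862
r80=1010000 pc2: +4 =866
r81=1010001 pc3: +8 =874
r82=1010010 pc3: +8 =882
r83=1010011 pc4: +16 =898
r84=1010100 pc3: +8 =906
r85=1010101 pc4: +16 =922
r86=1010110 pc4: +16 =938
r87=1010111 pc5: +32 =970
r88=1011000 pc3: +8 =978
r89=1011001 pc4: +16 =994
r90=1011010 pc4: +16 =1010
r91=1011011 pc5: +32 =1042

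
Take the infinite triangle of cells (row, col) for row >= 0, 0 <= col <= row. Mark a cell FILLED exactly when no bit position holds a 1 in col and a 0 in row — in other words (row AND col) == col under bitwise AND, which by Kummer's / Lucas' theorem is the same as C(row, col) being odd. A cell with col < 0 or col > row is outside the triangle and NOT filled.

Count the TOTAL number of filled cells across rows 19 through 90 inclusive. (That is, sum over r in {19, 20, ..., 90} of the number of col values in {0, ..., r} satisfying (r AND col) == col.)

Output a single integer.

Answer: 948

Derivation:
r19=10011 pc3: +8 =8
r20=10100 pc2: +4 =12
r21=10101 pc3: +8 =20
r22=10110 pc3: +8 =28
r23=10111 pc4: +16 =44
r24=11000 pc2: +4 =48
r25=11001 pc3: +8 =56
r26=11010 pc3: +8 =64
r27=11011 pc4: +16 =80
r28=11100 pc3: +8 =88
r29=11101 pc4: +16 =104
r30=11110 pc4: +16 =120
r31=11111 pc5: +32 =152
r32=100000 pc1: +2 =154
r33=100001 pc2: +4 =158
r34=100010 pc2: +4 =162
r35=100011 pc3: +8 =170
r36=100100 pc2: +4 =174
r37=100101 pc3: +8 =182
r38=100110 pc3: +8 =190
r39=100111 pc4: +16 =206
r40=101000 pc2: +4 =210
r41=101001 pc3: +8 =218
r42=101010 pc3: +8 =226
r43=101011 pc4: +16 =242
r44=101100 pc3: +8 =250
r45=101101 pc4: +16 =266
r46=101110 pc4: +16 =282
r47=101111 pc5: +32 =314
r48=110000 pc2: +4 =318
r49=110001 pc3: +8 =326
r50=110010 pc3: +8 =334
r51=110011 pc4: +16 =350
r52=110100 pc3: +8 =358
r53=110101 pc4: +16 =374
r54=110110 pc4: +16 =390
r55=110111 pc5: +32 =422
r56=111000 pc3: +8 =430
r57=111001 pc4: +16 =446
r58=111010 pc4: +16 =462
r59=111011 pc5: +32 =494
r60=111100 pc4: +16 =510
r61=111101 pc5: +32 =542
r62=111110 pc5: +32 =574
r63=111111 pc6: +64 =638
r64=1000000 pc1: +2 =640
r65=1000001 pc2: +4 =644
r66=1000010 pc2: +4 =648
r67=1000011 pc3: +8 =656
r68=1000100 pc2: +4 =660
r69=1000101 pc3: +8 =668
r70=1000110 pc3: +8 =676
r71=1000111 pc4: +16 =692
r72=1001000 pc2: +4 =696
r73=1001001 pc3: +8 =704
r74=1001010 pc3: +8 =712
r75=1001011 pc4: +16 =728
r76=1001100 pc3: +8 =736
r77=1001101 pc4: +16 =752
r78=1001110 pc4: +16 =768
r79=1001111 pc5: +32 =800
r80=1010000 pc2: +4 =804
r81=1010001 pc3: +8 =812
r82=1010010 pc3: +8 =820
r83=1010011 pc4: +16 =836
r84=1010100 pc3: +8 =844
r85=1010101 pc4: +16 =860
r86=1010110 pc4: +16 =876
r87=1010111 pc5: +32 =908
r88=1011000 pc3: +8 =916
r89=1011001 pc4: +16 =932
r90=1011010 pc4: +16 =948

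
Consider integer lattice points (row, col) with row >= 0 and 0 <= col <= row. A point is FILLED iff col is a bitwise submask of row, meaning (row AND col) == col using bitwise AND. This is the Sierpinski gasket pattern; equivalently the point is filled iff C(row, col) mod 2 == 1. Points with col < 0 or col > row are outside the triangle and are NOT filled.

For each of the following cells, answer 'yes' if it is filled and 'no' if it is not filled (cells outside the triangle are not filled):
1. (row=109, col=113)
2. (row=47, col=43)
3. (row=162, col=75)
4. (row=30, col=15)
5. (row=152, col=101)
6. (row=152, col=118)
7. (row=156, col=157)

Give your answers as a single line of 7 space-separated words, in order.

Answer: no yes no no no no no

Derivation:
(109,113): col outside [0, 109] -> not filled
(47,43): row=0b101111, col=0b101011, row AND col = 0b101011 = 43; 43 == 43 -> filled
(162,75): row=0b10100010, col=0b1001011, row AND col = 0b10 = 2; 2 != 75 -> empty
(30,15): row=0b11110, col=0b1111, row AND col = 0b1110 = 14; 14 != 15 -> empty
(152,101): row=0b10011000, col=0b1100101, row AND col = 0b0 = 0; 0 != 101 -> empty
(152,118): row=0b10011000, col=0b1110110, row AND col = 0b10000 = 16; 16 != 118 -> empty
(156,157): col outside [0, 156] -> not filled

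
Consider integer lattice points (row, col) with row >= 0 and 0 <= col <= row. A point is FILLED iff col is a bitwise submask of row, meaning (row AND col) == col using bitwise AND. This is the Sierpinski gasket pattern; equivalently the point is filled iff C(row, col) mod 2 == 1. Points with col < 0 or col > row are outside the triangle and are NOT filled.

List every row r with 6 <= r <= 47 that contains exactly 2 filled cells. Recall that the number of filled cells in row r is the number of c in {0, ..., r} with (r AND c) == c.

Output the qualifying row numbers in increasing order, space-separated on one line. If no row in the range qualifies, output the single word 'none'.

Row r has 2^popcount(r) filled cells, so we need popcount(r) = log2(2) = 1.
Scan r = 6..47 and keep those with exactly 1 one-bits:
r=6=110 popcount=2 -> skip
r=7=111 popcount=3 -> skip
r=8=1000 popcount=1 -> KEEP
r=9=1001 popcount=2 -> skip
r=10=1010 popcount=2 -> skip
r=11=1011 popcount=3 -> skip
r=12=1100 popcount=2 -> skip
r=13=1101 popcount=3 -> skip
r=14=1110 popcount=3 -> skip
r=15=1111 popcount=4 -> skip
r=16=10000 popcount=1 -> KEEP
r=17=10001 popcount=2 -> skip
r=18=10010 popcount=2 -> skip
r=19=10011 popcount=3 -> skip
r=20=10100 popcount=2 -> skip
r=21=10101 popcount=3 -> skip
r=22=10110 popcount=3 -> skip
r=23=10111 popcount=4 -> skip
r=24=11000 popcount=2 -> skip
r=25=11001 popcount=3 -> skip
r=26=11010 popcount=3 -> skip
r=27=11011 popcount=4 -> skip
r=28=11100 popcount=3 -> skip
r=29=11101 popcount=4 -> skip
r=30=11110 popcount=4 -> skip
r=31=11111 popcount=5 -> skip
r=32=100000 popcount=1 -> KEEP
r=33=100001 popcount=2 -> skip
r=34=100010 popcount=2 -> skip
r=35=100011 popcount=3 -> skip
r=36=100100 popcount=2 -> skip
r=37=100101 popcount=3 -> skip
r=38=100110 popcount=3 -> skip
r=39=100111 popcount=4 -> skip
r=40=101000 popcount=2 -> skip
r=41=101001 popcount=3 -> skip
r=42=101010 popcount=3 -> skip
r=43=101011 popcount=4 -> skip
r=44=101100 popcount=3 -> skip
r=45=101101 popcount=4 -> skip
r=46=101110 popcount=4 -> skip
r=47=101111 popcount=5 -> skip
Kept rows: 8 16 32

Answer: 8 16 32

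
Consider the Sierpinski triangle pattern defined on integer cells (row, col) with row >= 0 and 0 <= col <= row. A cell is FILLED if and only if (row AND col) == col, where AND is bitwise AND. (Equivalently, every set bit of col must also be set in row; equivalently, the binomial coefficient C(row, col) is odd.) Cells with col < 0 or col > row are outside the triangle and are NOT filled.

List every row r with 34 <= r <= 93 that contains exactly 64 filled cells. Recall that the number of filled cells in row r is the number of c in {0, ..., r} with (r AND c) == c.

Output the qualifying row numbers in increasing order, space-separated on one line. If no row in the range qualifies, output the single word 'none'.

Row r has 2^popcount(r) filled cells, so we need popcount(r) = log2(64) = 6.
Scan r = 34..93 and keep those with exactly 6 one-bits:
r=34=100010 popcount=2 -> skip
r=35=100011 popcount=3 -> skip
r=36=100100 popcount=2 -> skip
r=37=100101 popcount=3 -> skip
r=38=100110 popcount=3 -> skip
r=39=100111 popcount=4 -> skip
r=40=101000 popcount=2 -> skip
r=41=101001 popcount=3 -> skip
r=42=101010 popcount=3 -> skip
r=43=101011 popcount=4 -> skip
r=44=101100 popcount=3 -> skip
r=45=101101 popcount=4 -> skip
r=46=101110 popcount=4 -> skip
r=47=101111 popcount=5 -> skip
r=48=110000 popcount=2 -> skip
r=49=110001 popcount=3 -> skip
r=50=110010 popcount=3 -> skip
r=51=110011 popcount=4 -> skip
r=52=110100 popcount=3 -> skip
r=53=110101 popcount=4 -> skip
r=54=110110 popcount=4 -> skip
r=55=110111 popcount=5 -> skip
r=56=111000 popcount=3 -> skip
r=57=111001 popcount=4 -> skip
r=58=111010 popcount=4 -> skip
r=59=111011 popcount=5 -> skip
r=60=111100 popcount=4 -> skip
r=61=111101 popcount=5 -> skip
r=62=111110 popcount=5 -> skip
r=63=111111 popcount=6 -> KEEP
r=64=1000000 popcount=1 -> skip
r=65=1000001 popcount=2 -> skip
r=66=1000010 popcount=2 -> skip
r=67=1000011 popcount=3 -> skip
r=68=1000100 popcount=2 -> skip
r=69=1000101 popcount=3 -> skip
r=70=1000110 popcount=3 -> skip
r=71=1000111 popcount=4 -> skip
r=72=1001000 popcount=2 -> skip
r=73=1001001 popcount=3 -> skip
r=74=1001010 popcount=3 -> skip
r=75=1001011 popcount=4 -> skip
r=76=1001100 popcount=3 -> skip
r=77=1001101 popcount=4 -> skip
r=78=1001110 popcount=4 -> skip
r=79=1001111 popcount=5 -> skip
r=80=1010000 popcount=2 -> skip
r=81=1010001 popcount=3 -> skip
r=82=1010010 popcount=3 -> skip
r=83=1010011 popcount=4 -> skip
r=84=1010100 popcount=3 -> skip
r=85=1010101 popcount=4 -> skip
r=86=1010110 popcount=4 -> skip
r=87=1010111 popcount=5 -> skip
r=88=1011000 popcount=3 -> skip
r=89=1011001 popcount=4 -> skip
r=90=1011010 popcount=4 -> skip
r=91=1011011 popcount=5 -> skip
r=92=1011100 popcount=4 -> skip
r=93=1011101 popcount=5 -> skip
Kept rows: 63

Answer: 63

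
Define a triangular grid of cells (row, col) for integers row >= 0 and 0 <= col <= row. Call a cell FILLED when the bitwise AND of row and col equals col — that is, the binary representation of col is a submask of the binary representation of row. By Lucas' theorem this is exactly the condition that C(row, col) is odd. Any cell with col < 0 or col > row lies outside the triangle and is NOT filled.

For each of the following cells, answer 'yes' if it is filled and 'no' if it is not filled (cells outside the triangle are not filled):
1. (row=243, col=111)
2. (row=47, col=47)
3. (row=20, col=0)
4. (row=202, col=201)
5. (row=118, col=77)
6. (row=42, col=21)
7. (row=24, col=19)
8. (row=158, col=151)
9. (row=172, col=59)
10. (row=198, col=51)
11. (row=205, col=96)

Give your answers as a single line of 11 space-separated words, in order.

Answer: no yes yes no no no no no no no no

Derivation:
(243,111): row=0b11110011, col=0b1101111, row AND col = 0b1100011 = 99; 99 != 111 -> empty
(47,47): row=0b101111, col=0b101111, row AND col = 0b101111 = 47; 47 == 47 -> filled
(20,0): row=0b10100, col=0b0, row AND col = 0b0 = 0; 0 == 0 -> filled
(202,201): row=0b11001010, col=0b11001001, row AND col = 0b11001000 = 200; 200 != 201 -> empty
(118,77): row=0b1110110, col=0b1001101, row AND col = 0b1000100 = 68; 68 != 77 -> empty
(42,21): row=0b101010, col=0b10101, row AND col = 0b0 = 0; 0 != 21 -> empty
(24,19): row=0b11000, col=0b10011, row AND col = 0b10000 = 16; 16 != 19 -> empty
(158,151): row=0b10011110, col=0b10010111, row AND col = 0b10010110 = 150; 150 != 151 -> empty
(172,59): row=0b10101100, col=0b111011, row AND col = 0b101000 = 40; 40 != 59 -> empty
(198,51): row=0b11000110, col=0b110011, row AND col = 0b10 = 2; 2 != 51 -> empty
(205,96): row=0b11001101, col=0b1100000, row AND col = 0b1000000 = 64; 64 != 96 -> empty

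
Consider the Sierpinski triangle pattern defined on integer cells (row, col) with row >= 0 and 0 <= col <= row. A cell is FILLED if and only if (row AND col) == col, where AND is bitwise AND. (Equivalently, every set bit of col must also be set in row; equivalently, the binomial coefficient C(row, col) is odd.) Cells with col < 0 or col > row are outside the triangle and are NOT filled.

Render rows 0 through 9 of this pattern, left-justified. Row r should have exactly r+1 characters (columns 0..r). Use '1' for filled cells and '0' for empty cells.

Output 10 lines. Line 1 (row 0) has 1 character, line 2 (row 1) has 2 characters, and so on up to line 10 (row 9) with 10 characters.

r0=0: 1
r1=1: 11
r2=10: 101
r3=11: 1111
r4=100: 10001
r5=101: 110011
r6=110: 1010101
r7=111: 11111111
r8=1000: 100000001
r9=1001: 1100000011

Answer: 1
11
101
1111
10001
110011
1010101
11111111
100000001
1100000011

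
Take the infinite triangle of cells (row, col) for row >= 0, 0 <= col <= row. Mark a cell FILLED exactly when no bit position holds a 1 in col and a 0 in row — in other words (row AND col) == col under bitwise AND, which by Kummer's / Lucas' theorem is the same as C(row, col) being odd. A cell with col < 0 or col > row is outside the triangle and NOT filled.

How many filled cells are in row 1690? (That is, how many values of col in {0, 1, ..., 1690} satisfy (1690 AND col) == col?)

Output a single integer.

1690 in binary = 11010011010
popcount(1690) = number of 1-bits in 11010011010 = 6
A col c satisfies (1690 AND c) == c iff every set bit of c is also set in 1690; each of the 6 set bits of 1690 can independently be on or off in c.
count = 2^6 = 64

Answer: 64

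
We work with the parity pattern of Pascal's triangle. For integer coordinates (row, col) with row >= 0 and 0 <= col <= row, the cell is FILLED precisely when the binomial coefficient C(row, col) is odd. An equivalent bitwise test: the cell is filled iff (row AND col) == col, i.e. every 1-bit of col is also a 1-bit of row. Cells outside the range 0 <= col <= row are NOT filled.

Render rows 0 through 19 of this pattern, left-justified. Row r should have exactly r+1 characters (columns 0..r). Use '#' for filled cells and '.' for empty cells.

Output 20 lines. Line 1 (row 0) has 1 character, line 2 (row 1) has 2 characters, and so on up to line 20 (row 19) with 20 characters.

Answer: #
##
#.#
####
#...#
##..##
#.#.#.#
########
#.......#
##......##
#.#.....#.#
####....####
#...#...#...#
##..##..##..##
#.#.#.#.#.#.#.#
################
#...............#
##..............##
#.#.............#.#
####............####

Derivation:
r0=0: #
r1=1: ##
r2=10: #.#
r3=11: ####
r4=100: #...#
r5=101: ##..##
r6=110: #.#.#.#
r7=111: ########
r8=1000: #.......#
r9=1001: ##......##
r10=1010: #.#.....#.#
r11=1011: ####....####
r12=1100: #...#...#...#
r13=1101: ##..##..##..##
r14=1110: #.#.#.#.#.#.#.#
r15=1111: ################
r16=10000: #...............#
r17=10001: ##..............##
r18=10010: #.#.............#.#
r19=10011: ####............####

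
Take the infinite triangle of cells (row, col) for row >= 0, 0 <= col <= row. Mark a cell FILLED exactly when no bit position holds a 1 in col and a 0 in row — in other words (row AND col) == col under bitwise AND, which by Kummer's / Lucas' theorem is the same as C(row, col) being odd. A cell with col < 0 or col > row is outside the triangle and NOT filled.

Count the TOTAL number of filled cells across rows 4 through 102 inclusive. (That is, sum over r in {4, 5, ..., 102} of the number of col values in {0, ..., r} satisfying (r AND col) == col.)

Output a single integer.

Answer: 1282

Derivation:
r4=100 pc1: +2 =2
r5=101 pc2: +4 =6
r6=110 pc2: +4 =10
r7=111 pc3: +8 =18
r8=1000 pc1: +2 =20
r9=1001 pc2: +4 =24
r10=1010 pc2: +4 =28
r11=1011 pc3: +8 =36
r12=1100 pc2: +4 =40
r13=1101 pc3: +8 =48
r14=1110 pc3: +8 =56
r15=1111 pc4: +16 =72
r16=10000 pc1: +2 =74
r17=10001 pc2: +4 =78
r18=10010 pc2: +4 =82
r19=10011 pc3: +8 =90
r20=10100 pc2: +4 =94
r21=10101 pc3: +8 =102
r22=10110 pc3: +8 =110
r23=10111 pc4: +16 =126
r24=11000 pc2: +4 =130
r25=11001 pc3: +8 =138
r26=11010 pc3: +8 =146
r27=11011 pc4: +16 =162
r28=11100 pc3: +8 =170
r29=11101 pc4: +16 =186
r30=11110 pc4: +16 =202
r31=11111 pc5: +32 =234
r32=100000 pc1: +2 =236
r33=100001 pc2: +4 =240
r34=100010 pc2: +4 =244
r35=100011 pc3: +8 =252
r36=100100 pc2: +4 =256
r37=100101 pc3: +8 =264
r38=100110 pc3: +8 =272
r39=100111 pc4: +16 =288
r40=101000 pc2: +4 =292
r41=101001 pc3: +8 =300
r42=101010 pc3: +8 =308
r43=101011 pc4: +16 =324
r44=101100 pc3: +8 =332
r45=101101 pc4: +16 =348
r46=101110 pc4: +16 =364
r47=101111 pc5: +32 =396
r48=110000 pc2: +4 =400
r49=110001 pc3: +8 =408
r50=110010 pc3: +8 =416
r51=110011 pc4: +16 =432
r52=110100 pc3: +8 =440
r53=110101 pc4: +16 =456
r54=110110 pc4: +16 =472
r55=110111 pc5: +32 =504
r56=111000 pc3: +8 =512
r57=111001 pc4: +16 =528
r58=111010 pc4: +16 =544
r59=111011 pc5: +32 =576
r60=111100 pc4: +16 =592
r61=111101 pc5: +32 =624
r62=111110 pc5: +32 =656
r63=111111 pc6: +64 =720
r64=1000000 pc1: +2 =722
r65=1000001 pc2: +4 =726
r66=1000010 pc2: +4 =730
r67=1000011 pc3: +8 =738
r68=1000100 pc2: +4 =742
r69=1000101 pc3: +8 =750
r70=1000110 pc3: +8 =758
r71=1000111 pc4: +16 =774
r72=1001000 pc2: +4 =778
r73=1001001 pc3: +8 =786
r74=1001010 pc3: +8 =794
r75=1001011 pc4: +16 =810
r76=1001100 pc3: +8 =818
r77=1001101 pc4: +16 =834
r78=1001110 pc4: +16 =850
r79=1001111 pc5: +32 =882
r80=1010000 pc2: +4 =886
r81=1010001 pc3: +8 =894
r82=1010010 pc3: +8 =902
r83=1010011 pc4: +16 =918
r84=1010100 pc3: +8 =926
r85=1010101 pc4: +16 =942
r86=1010110 pc4: +16 =958
r87=1010111 pc5: +32 =990
r88=1011000 pc3: +8 =998
r89=1011001 pc4: +16 =1014
r90=1011010 pc4: +16 =1030
r91=1011011 pc5: +32 =1062
r92=1011100 pc4: +16 =1078
r93=1011101 pc5: +32 =1110
r94=1011110 pc5: +32 =1142
r95=1011111 pc6: +64 =1206
r96=1100000 pc2: +4 =1210
r97=1100001 pc3: +8 =1218
r98=1100010 pc3: +8 =1226
r99=1100011 pc4: +16 =1242
r100=1100100 pc3: +8 =1250
r101=1100101 pc4: +16 =1266
r102=1100110 pc4: +16 =1282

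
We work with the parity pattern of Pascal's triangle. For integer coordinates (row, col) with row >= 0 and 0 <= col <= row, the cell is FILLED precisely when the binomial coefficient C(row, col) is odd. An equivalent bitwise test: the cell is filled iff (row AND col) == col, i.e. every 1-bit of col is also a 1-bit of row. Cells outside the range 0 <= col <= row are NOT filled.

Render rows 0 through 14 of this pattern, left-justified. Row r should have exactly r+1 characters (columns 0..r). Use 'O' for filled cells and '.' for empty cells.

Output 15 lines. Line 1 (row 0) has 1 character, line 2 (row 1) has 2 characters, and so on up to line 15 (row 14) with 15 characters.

Answer: O
OO
O.O
OOOO
O...O
OO..OO
O.O.O.O
OOOOOOOO
O.......O
OO......OO
O.O.....O.O
OOOO....OOOO
O...O...O...O
OO..OO..OO..OO
O.O.O.O.O.O.O.O

Derivation:
r0=0: O
r1=1: OO
r2=10: O.O
r3=11: OOOO
r4=100: O...O
r5=101: OO..OO
r6=110: O.O.O.O
r7=111: OOOOOOOO
r8=1000: O.......O
r9=1001: OO......OO
r10=1010: O.O.....O.O
r11=1011: OOOO....OOOO
r12=1100: O...O...O...O
r13=1101: OO..OO..OO..OO
r14=1110: O.O.O.O.O.O.O.O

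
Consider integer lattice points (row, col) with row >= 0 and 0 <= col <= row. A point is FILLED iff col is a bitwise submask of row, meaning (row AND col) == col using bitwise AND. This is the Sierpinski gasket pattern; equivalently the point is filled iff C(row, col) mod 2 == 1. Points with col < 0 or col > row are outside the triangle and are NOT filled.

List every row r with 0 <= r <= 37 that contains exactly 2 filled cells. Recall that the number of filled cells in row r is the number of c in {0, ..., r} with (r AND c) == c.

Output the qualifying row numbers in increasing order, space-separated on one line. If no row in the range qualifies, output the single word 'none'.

Row r has 2^popcount(r) filled cells, so we need popcount(r) = log2(2) = 1.
Scan r = 0..37 and keep those with exactly 1 one-bits:
r=0=0 popcount=0 -> skip
r=1=1 popcount=1 -> KEEP
r=2=10 popcount=1 -> KEEP
r=3=11 popcount=2 -> skip
r=4=100 popcount=1 -> KEEP
r=5=101 popcount=2 -> skip
r=6=110 popcount=2 -> skip
r=7=111 popcount=3 -> skip
r=8=1000 popcount=1 -> KEEP
r=9=1001 popcount=2 -> skip
r=10=1010 popcount=2 -> skip
r=11=1011 popcount=3 -> skip
r=12=1100 popcount=2 -> skip
r=13=1101 popcount=3 -> skip
r=14=1110 popcount=3 -> skip
r=15=1111 popcount=4 -> skip
r=16=10000 popcount=1 -> KEEP
r=17=10001 popcount=2 -> skip
r=18=10010 popcount=2 -> skip
r=19=10011 popcount=3 -> skip
r=20=10100 popcount=2 -> skip
r=21=10101 popcount=3 -> skip
r=22=10110 popcount=3 -> skip
r=23=10111 popcount=4 -> skip
r=24=11000 popcount=2 -> skip
r=25=11001 popcount=3 -> skip
r=26=11010 popcount=3 -> skip
r=27=11011 popcount=4 -> skip
r=28=11100 popcount=3 -> skip
r=29=11101 popcount=4 -> skip
r=30=11110 popcount=4 -> skip
r=31=11111 popcount=5 -> skip
r=32=100000 popcount=1 -> KEEP
r=33=100001 popcount=2 -> skip
r=34=100010 popcount=2 -> skip
r=35=100011 popcount=3 -> skip
r=36=100100 popcount=2 -> skip
r=37=100101 popcount=3 -> skip
Kept rows: 1 2 4 8 16 32

Answer: 1 2 4 8 16 32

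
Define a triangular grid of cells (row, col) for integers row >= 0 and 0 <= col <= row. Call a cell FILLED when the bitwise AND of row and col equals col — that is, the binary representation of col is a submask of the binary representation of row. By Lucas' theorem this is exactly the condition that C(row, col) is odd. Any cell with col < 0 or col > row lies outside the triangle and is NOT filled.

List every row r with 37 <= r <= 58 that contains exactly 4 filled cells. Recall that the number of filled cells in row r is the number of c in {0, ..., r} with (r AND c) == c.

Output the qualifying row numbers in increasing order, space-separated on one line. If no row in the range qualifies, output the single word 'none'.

Row r has 2^popcount(r) filled cells, so we need popcount(r) = log2(4) = 2.
Scan r = 37..58 and keep those with exactly 2 one-bits:
r=37=100101 popcount=3 -> skip
r=38=100110 popcount=3 -> skip
r=39=100111 popcount=4 -> skip
r=40=101000 popcount=2 -> KEEP
r=41=101001 popcount=3 -> skip
r=42=101010 popcount=3 -> skip
r=43=101011 popcount=4 -> skip
r=44=101100 popcount=3 -> skip
r=45=101101 popcount=4 -> skip
r=46=101110 popcount=4 -> skip
r=47=101111 popcount=5 -> skip
r=48=110000 popcount=2 -> KEEP
r=49=110001 popcount=3 -> skip
r=50=110010 popcount=3 -> skip
r=51=110011 popcount=4 -> skip
r=52=110100 popcount=3 -> skip
r=53=110101 popcount=4 -> skip
r=54=110110 popcount=4 -> skip
r=55=110111 popcount=5 -> skip
r=56=111000 popcount=3 -> skip
r=57=111001 popcount=4 -> skip
r=58=111010 popcount=4 -> skip
Kept rows: 40 48

Answer: 40 48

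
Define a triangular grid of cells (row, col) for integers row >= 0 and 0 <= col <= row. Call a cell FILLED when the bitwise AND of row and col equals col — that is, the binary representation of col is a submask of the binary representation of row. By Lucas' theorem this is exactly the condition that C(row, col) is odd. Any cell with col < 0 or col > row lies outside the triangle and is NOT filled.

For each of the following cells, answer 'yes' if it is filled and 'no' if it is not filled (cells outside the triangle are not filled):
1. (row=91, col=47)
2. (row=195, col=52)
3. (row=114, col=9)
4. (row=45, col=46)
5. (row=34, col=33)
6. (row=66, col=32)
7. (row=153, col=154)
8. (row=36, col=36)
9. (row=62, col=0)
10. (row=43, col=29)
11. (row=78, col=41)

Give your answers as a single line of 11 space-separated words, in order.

(91,47): row=0b1011011, col=0b101111, row AND col = 0b1011 = 11; 11 != 47 -> empty
(195,52): row=0b11000011, col=0b110100, row AND col = 0b0 = 0; 0 != 52 -> empty
(114,9): row=0b1110010, col=0b1001, row AND col = 0b0 = 0; 0 != 9 -> empty
(45,46): col outside [0, 45] -> not filled
(34,33): row=0b100010, col=0b100001, row AND col = 0b100000 = 32; 32 != 33 -> empty
(66,32): row=0b1000010, col=0b100000, row AND col = 0b0 = 0; 0 != 32 -> empty
(153,154): col outside [0, 153] -> not filled
(36,36): row=0b100100, col=0b100100, row AND col = 0b100100 = 36; 36 == 36 -> filled
(62,0): row=0b111110, col=0b0, row AND col = 0b0 = 0; 0 == 0 -> filled
(43,29): row=0b101011, col=0b11101, row AND col = 0b1001 = 9; 9 != 29 -> empty
(78,41): row=0b1001110, col=0b101001, row AND col = 0b1000 = 8; 8 != 41 -> empty

Answer: no no no no no no no yes yes no no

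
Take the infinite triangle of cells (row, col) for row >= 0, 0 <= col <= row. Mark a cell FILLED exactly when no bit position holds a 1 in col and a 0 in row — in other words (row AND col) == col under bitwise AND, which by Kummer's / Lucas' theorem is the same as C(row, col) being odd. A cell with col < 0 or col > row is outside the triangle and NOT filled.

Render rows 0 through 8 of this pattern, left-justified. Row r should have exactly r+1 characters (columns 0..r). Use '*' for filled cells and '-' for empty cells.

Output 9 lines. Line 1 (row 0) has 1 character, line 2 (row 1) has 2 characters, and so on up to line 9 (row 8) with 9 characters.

Answer: *
**
*-*
****
*---*
**--**
*-*-*-*
********
*-------*

Derivation:
r0=0: *
r1=1: **
r2=10: *-*
r3=11: ****
r4=100: *---*
r5=101: **--**
r6=110: *-*-*-*
r7=111: ********
r8=1000: *-------*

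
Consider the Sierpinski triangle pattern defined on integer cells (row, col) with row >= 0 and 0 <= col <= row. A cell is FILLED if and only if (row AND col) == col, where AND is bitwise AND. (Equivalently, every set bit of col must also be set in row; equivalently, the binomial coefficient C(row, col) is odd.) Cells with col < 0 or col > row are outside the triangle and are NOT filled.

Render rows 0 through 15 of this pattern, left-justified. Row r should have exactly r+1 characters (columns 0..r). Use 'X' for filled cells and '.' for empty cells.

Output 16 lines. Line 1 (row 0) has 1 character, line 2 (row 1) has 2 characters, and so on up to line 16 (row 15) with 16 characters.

r0=0: X
r1=1: XX
r2=10: X.X
r3=11: XXXX
r4=100: X...X
r5=101: XX..XX
r6=110: X.X.X.X
r7=111: XXXXXXXX
r8=1000: X.......X
r9=1001: XX......XX
r10=1010: X.X.....X.X
r11=1011: XXXX....XXXX
r12=1100: X...X...X...X
r13=1101: XX..XX..XX..XX
r14=1110: X.X.X.X.X.X.X.X
r15=1111: XXXXXXXXXXXXXXXX

Answer: X
XX
X.X
XXXX
X...X
XX..XX
X.X.X.X
XXXXXXXX
X.......X
XX......XX
X.X.....X.X
XXXX....XXXX
X...X...X...X
XX..XX..XX..XX
X.X.X.X.X.X.X.X
XXXXXXXXXXXXXXXX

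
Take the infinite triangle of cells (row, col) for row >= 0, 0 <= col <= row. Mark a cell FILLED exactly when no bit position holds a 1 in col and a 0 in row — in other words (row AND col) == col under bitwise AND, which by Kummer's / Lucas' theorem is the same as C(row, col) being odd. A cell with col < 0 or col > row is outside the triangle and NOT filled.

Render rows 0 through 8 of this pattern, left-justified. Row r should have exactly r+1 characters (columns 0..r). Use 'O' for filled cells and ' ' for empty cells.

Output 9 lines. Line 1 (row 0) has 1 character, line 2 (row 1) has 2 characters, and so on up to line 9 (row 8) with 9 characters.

r0=0: O
r1=1: OO
r2=10: O O
r3=11: OOOO
r4=100: O   O
r5=101: OO  OO
r6=110: O O O O
r7=111: OOOOOOOO
r8=1000: O       O

Answer: O
OO
O O
OOOO
O   O
OO  OO
O O O O
OOOOOOOO
O       O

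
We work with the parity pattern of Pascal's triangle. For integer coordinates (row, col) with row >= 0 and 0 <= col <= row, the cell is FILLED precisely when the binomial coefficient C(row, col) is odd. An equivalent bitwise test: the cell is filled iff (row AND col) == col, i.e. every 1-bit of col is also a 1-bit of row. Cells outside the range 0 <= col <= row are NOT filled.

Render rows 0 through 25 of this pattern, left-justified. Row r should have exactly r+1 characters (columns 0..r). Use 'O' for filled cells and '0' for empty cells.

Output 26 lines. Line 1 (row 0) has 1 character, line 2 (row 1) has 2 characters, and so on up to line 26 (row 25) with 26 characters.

Answer: O
OO
O0O
OOOO
O000O
OO00OO
O0O0O0O
OOOOOOOO
O0000000O
OO000000OO
O0O00000O0O
OOOO0000OOOO
O000O000O000O
OO00OO00OO00OO
O0O0O0O0O0O0O0O
OOOOOOOOOOOOOOOO
O000000000000000O
OO00000000000000OO
O0O0000000000000O0O
OOOO000000000000OOOO
O000O00000000000O000O
OO00OO0000000000OO00OO
O0O0O0O000000000O0O0O0O
OOOOOOOO00000000OOOOOOOO
O0000000O0000000O0000000O
OO000000OO000000OO000000OO

Derivation:
r0=0: O
r1=1: OO
r2=10: O0O
r3=11: OOOO
r4=100: O000O
r5=101: OO00OO
r6=110: O0O0O0O
r7=111: OOOOOOOO
r8=1000: O0000000O
r9=1001: OO000000OO
r10=1010: O0O00000O0O
r11=1011: OOOO0000OOOO
r12=1100: O000O000O000O
r13=1101: OO00OO00OO00OO
r14=1110: O0O0O0O0O0O0O0O
r15=1111: OOOOOOOOOOOOOOOO
r16=10000: O000000000000000O
r17=10001: OO00000000000000OO
r18=10010: O0O0000000000000O0O
r19=10011: OOOO000000000000OOOO
r20=10100: O000O00000000000O000O
r21=10101: OO00OO0000000000OO00OO
r22=10110: O0O0O0O000000000O0O0O0O
r23=10111: OOOOOOOO00000000OOOOOOOO
r24=11000: O0000000O0000000O0000000O
r25=11001: OO000000OO000000OO000000OO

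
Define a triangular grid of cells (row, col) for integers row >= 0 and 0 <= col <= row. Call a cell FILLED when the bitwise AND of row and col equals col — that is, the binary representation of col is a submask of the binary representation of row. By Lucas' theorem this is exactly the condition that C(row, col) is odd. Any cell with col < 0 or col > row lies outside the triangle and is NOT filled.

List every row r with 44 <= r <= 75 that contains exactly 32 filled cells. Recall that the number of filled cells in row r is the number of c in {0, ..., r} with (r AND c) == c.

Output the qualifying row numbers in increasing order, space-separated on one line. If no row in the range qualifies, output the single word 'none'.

Row r has 2^popcount(r) filled cells, so we need popcount(r) = log2(32) = 5.
Scan r = 44..75 and keep those with exactly 5 one-bits:
r=44=101100 popcount=3 -> skip
r=45=101101 popcount=4 -> skip
r=46=101110 popcount=4 -> skip
r=47=101111 popcount=5 -> KEEP
r=48=110000 popcount=2 -> skip
r=49=110001 popcount=3 -> skip
r=50=110010 popcount=3 -> skip
r=51=110011 popcount=4 -> skip
r=52=110100 popcount=3 -> skip
r=53=110101 popcount=4 -> skip
r=54=110110 popcount=4 -> skip
r=55=110111 popcount=5 -> KEEP
r=56=111000 popcount=3 -> skip
r=57=111001 popcount=4 -> skip
r=58=111010 popcount=4 -> skip
r=59=111011 popcount=5 -> KEEP
r=60=111100 popcount=4 -> skip
r=61=111101 popcount=5 -> KEEP
r=62=111110 popcount=5 -> KEEP
r=63=111111 popcount=6 -> skip
r=64=1000000 popcount=1 -> skip
r=65=1000001 popcount=2 -> skip
r=66=1000010 popcount=2 -> skip
r=67=1000011 popcount=3 -> skip
r=68=1000100 popcount=2 -> skip
r=69=1000101 popcount=3 -> skip
r=70=1000110 popcount=3 -> skip
r=71=1000111 popcount=4 -> skip
r=72=1001000 popcount=2 -> skip
r=73=1001001 popcount=3 -> skip
r=74=1001010 popcount=3 -> skip
r=75=1001011 popcount=4 -> skip
Kept rows: 47 55 59 61 62

Answer: 47 55 59 61 62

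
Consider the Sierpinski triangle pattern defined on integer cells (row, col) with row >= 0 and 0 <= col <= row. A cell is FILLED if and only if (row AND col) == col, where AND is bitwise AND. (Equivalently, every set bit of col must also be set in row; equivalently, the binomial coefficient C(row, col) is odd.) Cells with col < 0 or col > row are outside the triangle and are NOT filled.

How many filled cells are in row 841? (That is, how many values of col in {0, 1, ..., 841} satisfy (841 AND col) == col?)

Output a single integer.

841 in binary = 1101001001
popcount(841) = number of 1-bits in 1101001001 = 5
A col c satisfies (841 AND c) == c iff every set bit of c is also set in 841; each of the 5 set bits of 841 can independently be on or off in c.
count = 2^5 = 32

Answer: 32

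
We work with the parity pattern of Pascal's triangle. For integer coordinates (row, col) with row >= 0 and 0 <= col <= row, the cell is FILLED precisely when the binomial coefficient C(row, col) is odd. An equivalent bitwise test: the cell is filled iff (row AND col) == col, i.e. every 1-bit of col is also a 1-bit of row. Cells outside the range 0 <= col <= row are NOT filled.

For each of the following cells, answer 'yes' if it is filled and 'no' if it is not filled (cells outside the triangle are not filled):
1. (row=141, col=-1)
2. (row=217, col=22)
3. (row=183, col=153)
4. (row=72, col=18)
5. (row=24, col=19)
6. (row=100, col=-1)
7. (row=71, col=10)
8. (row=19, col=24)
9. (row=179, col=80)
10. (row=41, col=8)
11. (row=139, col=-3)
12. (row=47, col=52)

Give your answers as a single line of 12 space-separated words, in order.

Answer: no no no no no no no no no yes no no

Derivation:
(141,-1): col outside [0, 141] -> not filled
(217,22): row=0b11011001, col=0b10110, row AND col = 0b10000 = 16; 16 != 22 -> empty
(183,153): row=0b10110111, col=0b10011001, row AND col = 0b10010001 = 145; 145 != 153 -> empty
(72,18): row=0b1001000, col=0b10010, row AND col = 0b0 = 0; 0 != 18 -> empty
(24,19): row=0b11000, col=0b10011, row AND col = 0b10000 = 16; 16 != 19 -> empty
(100,-1): col outside [0, 100] -> not filled
(71,10): row=0b1000111, col=0b1010, row AND col = 0b10 = 2; 2 != 10 -> empty
(19,24): col outside [0, 19] -> not filled
(179,80): row=0b10110011, col=0b1010000, row AND col = 0b10000 = 16; 16 != 80 -> empty
(41,8): row=0b101001, col=0b1000, row AND col = 0b1000 = 8; 8 == 8 -> filled
(139,-3): col outside [0, 139] -> not filled
(47,52): col outside [0, 47] -> not filled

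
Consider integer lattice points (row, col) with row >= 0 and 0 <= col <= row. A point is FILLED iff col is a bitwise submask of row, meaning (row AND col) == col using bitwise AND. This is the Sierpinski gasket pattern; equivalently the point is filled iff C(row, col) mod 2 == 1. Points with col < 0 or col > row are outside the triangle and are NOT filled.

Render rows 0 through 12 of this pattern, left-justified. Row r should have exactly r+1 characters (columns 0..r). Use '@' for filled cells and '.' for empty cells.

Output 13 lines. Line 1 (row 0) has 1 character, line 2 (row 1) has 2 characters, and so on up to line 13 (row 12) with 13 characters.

r0=0: @
r1=1: @@
r2=10: @.@
r3=11: @@@@
r4=100: @...@
r5=101: @@..@@
r6=110: @.@.@.@
r7=111: @@@@@@@@
r8=1000: @.......@
r9=1001: @@......@@
r10=1010: @.@.....@.@
r11=1011: @@@@....@@@@
r12=1100: @...@...@...@

Answer: @
@@
@.@
@@@@
@...@
@@..@@
@.@.@.@
@@@@@@@@
@.......@
@@......@@
@.@.....@.@
@@@@....@@@@
@...@...@...@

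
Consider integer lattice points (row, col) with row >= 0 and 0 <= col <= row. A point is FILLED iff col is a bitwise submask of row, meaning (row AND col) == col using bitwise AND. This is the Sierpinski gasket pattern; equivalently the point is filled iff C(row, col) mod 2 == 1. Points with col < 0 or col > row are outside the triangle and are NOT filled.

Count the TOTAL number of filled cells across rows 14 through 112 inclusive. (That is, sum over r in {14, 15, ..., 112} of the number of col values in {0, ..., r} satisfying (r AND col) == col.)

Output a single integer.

Answer: 1490

Derivation:
r14=1110 pc3: +8 =8
r15=1111 pc4: +16 =24
r16=10000 pc1: +2 =26
r17=10001 pc2: +4 =30
r18=10010 pc2: +4 =34
r19=10011 pc3: +8 =42
r20=10100 pc2: +4 =46
r21=10101 pc3: +8 =54
r22=10110 pc3: +8 =62
r23=10111 pc4: +16 =78
r24=11000 pc2: +4 =82
r25=11001 pc3: +8 =90
r26=11010 pc3: +8 =98
r27=11011 pc4: +16 =114
r28=11100 pc3: +8 =122
r29=11101 pc4: +16 =138
r30=11110 pc4: +16 =154
r31=11111 pc5: +32 =186
r32=100000 pc1: +2 =188
r33=100001 pc2: +4 =192
r34=100010 pc2: +4 =196
r35=100011 pc3: +8 =204
r36=100100 pc2: +4 =208
r37=100101 pc3: +8 =216
r38=100110 pc3: +8 =224
r39=100111 pc4: +16 =240
r40=101000 pc2: +4 =244
r41=101001 pc3: +8 =252
r42=101010 pc3: +8 =260
r43=101011 pc4: +16 =276
r44=101100 pc3: +8 =284
r45=101101 pc4: +16 =300
r46=101110 pc4: +16 =316
r47=101111 pc5: +32 =348
r48=110000 pc2: +4 =352
r49=110001 pc3: +8 =360
r50=110010 pc3: +8 =368
r51=110011 pc4: +16 =384
r52=110100 pc3: +8 =392
r53=110101 pc4: +16 =408
r54=110110 pc4: +16 =424
r55=110111 pc5: +32 =456
r56=111000 pc3: +8 =464
r57=111001 pc4: +16 =480
r58=111010 pc4: +16 =496
r59=111011 pc5: +32 =528
r60=111100 pc4: +16 =544
r61=111101 pc5: +32 =576
r62=111110 pc5: +32 =608
r63=111111 pc6: +64 =672
r64=1000000 pc1: +2 =674
r65=1000001 pc2: +4 =678
r66=1000010 pc2: +4 =682
r67=1000011 pc3: +8 =690
r68=1000100 pc2: +4 =694
r69=1000101 pc3: +8 =702
r70=1000110 pc3: +8 =710
r71=1000111 pc4: +16 =726
r72=1001000 pc2: +4 =730
r73=1001001 pc3: +8 =738
r74=1001010 pc3: +8 =746
r75=1001011 pc4: +16 =762
r76=1001100 pc3: +8 =770
r77=1001101 pc4: +16 =786
r78=1001110 pc4: +16 =802
r79=1001111 pc5: +32 =834
r80=1010000 pc2: +4 =838
r81=1010001 pc3: +8 =846
r82=1010010 pc3: +8 =854
r83=1010011 pc4: +16 =870
r84=1010100 pc3: +8 =878
r85=1010101 pc4: +16 =894
r86=1010110 pc4: +16 =910
r87=1010111 pc5: +32 =942
r88=1011000 pc3: +8 =950
r89=1011001 pc4: +16 =966
r90=1011010 pc4: +16 =982
r91=1011011 pc5: +32 =1014
r92=1011100 pc4: +16 =1030
r93=1011101 pc5: +32 =1062
r94=1011110 pc5: +32 =1094
r95=1011111 pc6: +64 =1158
r96=1100000 pc2: +4 =1162
r97=1100001 pc3: +8 =1170
r98=1100010 pc3: +8 =1178
r99=1100011 pc4: +16 =1194
r100=1100100 pc3: +8 =1202
r101=1100101 pc4: +16 =1218
r102=1100110 pc4: +16 =1234
r103=1100111 pc5: +32 =1266
r104=1101000 pc3: +8 =1274
r105=1101001 pc4: +16 =1290
r106=1101010 pc4: +16 =1306
r107=1101011 pc5: +32 =1338
r108=1101100 pc4: +16 =1354
r109=1101101 pc5: +32 =1386
r110=1101110 pc5: +32 =1418
r111=1101111 pc6: +64 =1482
r112=1110000 pc3: +8 =1490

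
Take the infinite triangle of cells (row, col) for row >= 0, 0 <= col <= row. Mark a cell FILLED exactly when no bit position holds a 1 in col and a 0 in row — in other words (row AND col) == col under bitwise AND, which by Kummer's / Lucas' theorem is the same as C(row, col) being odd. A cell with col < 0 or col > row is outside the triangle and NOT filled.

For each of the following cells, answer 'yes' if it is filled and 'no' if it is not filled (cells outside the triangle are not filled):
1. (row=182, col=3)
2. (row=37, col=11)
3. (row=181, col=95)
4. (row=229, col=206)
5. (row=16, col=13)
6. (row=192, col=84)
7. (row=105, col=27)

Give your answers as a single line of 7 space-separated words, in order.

Answer: no no no no no no no

Derivation:
(182,3): row=0b10110110, col=0b11, row AND col = 0b10 = 2; 2 != 3 -> empty
(37,11): row=0b100101, col=0b1011, row AND col = 0b1 = 1; 1 != 11 -> empty
(181,95): row=0b10110101, col=0b1011111, row AND col = 0b10101 = 21; 21 != 95 -> empty
(229,206): row=0b11100101, col=0b11001110, row AND col = 0b11000100 = 196; 196 != 206 -> empty
(16,13): row=0b10000, col=0b1101, row AND col = 0b0 = 0; 0 != 13 -> empty
(192,84): row=0b11000000, col=0b1010100, row AND col = 0b1000000 = 64; 64 != 84 -> empty
(105,27): row=0b1101001, col=0b11011, row AND col = 0b1001 = 9; 9 != 27 -> empty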